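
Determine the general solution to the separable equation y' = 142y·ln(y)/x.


Separate: dy/[y ln(y)] = 142 dx/x.
Substitute u = ln(y): du/u = 142 dx/x.
Integrate: ln|ln(y)| = 142ln|x| + C₀, hence ln(y) = C·x^142.


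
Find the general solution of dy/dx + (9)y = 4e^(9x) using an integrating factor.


P(x) = 9 ⇒ μ = e^(9x).
(μ y)' = 4e^(18x) ⇒ μ y = (4/18)e^(18x) + C.
Divide by μ: y = (2/9)e^(9x) + Ce^(-9x).


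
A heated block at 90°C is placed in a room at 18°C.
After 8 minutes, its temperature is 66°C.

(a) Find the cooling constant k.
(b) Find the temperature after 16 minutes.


Newton's law: T(t) = T_a + (T₀ - T_a)e^(-kt).
(a) Use T(8) = 66: (66 - 18)/(90 - 18) = e^(-k·8), so k = -ln(0.667)/8 ≈ 0.0507.
(b) Apply k to t = 16: T(16) = 18 + (72)e^(-0.811) ≈ 50.0°C.


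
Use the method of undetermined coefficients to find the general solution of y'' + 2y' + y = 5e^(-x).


Characteristic polynomial (r + 1)² = 0; repeated root r = -1.
y_h = (C₁ + C₂x)e^(-x). Forcing matches the repeated root (resonance), so try y_p = Ax² e^(-x).
Substitute and solve for A: 2A = 5, so A = 5/2.
General solution: y = (C₁ + C₂x + (5/2)x²)e^(-x).


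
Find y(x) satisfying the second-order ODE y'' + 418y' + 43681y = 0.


Characteristic equation: r² + 418r + 43681 = 0, i.e. (r + 209)² = 0.
Repeated root r = -209; include an x factor for the second linearly independent solution.
General solution: y = (C₁ + C₂x)e^(-209x).


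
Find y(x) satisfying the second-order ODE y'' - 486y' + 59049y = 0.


Characteristic equation: r² - 486r + 59049 = 0, i.e. (r - 243)² = 0.
Repeated root r = 243; include an x factor for the second linearly independent solution.
General solution: y = (C₁ + C₂x)e^(243x).


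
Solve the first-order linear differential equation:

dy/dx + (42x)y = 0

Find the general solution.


P(x) = 42x ⇒ μ = e^(21x²).
Q(x) = 0 so μ y is constant: y = Ce^(-21x²).


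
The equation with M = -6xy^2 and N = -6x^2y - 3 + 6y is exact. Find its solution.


Check exactness: ∂M/∂y = -12xy and ∂N/∂x = -12xy; equal, so the equation is exact.
Integrate M with respect to x (treating y as constant): ∫M dx = -3x^2y^2 + h(y).
Differentiate w.r.t. y and set equal to N: the x-dependent terms already match, leaving h'(y) = -3 + 6y. Integrate: h(y) = -3y + 3y^2.
So F(x,y) = -3x^2y^2 - 3y + 3y^2.
General solution: -3x^2y^2 - 3y + 3y^2 = C.


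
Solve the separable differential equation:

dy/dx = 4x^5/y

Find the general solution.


Separate variables: y dy = 4x^5 dx.
Integrate both sides: y²/2 = (2/3)x^6 + C₀.
Multiply by 2: y² = (4/3)x^6 + C.


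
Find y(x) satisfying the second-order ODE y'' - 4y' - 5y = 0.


Characteristic equation: r² - 4r - 5 = 0.
Factor: (r - 5)(r + 1) = 0 ⇒ r = 5, -1 (distinct real).
General solution: y = C₁e^(5x) + C₂e^(-x).


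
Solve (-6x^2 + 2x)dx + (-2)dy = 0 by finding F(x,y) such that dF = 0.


Check exactness: ∂M/∂y = 0 and ∂N/∂x = 0; equal, so the equation is exact.
Integrate M with respect to x (treating y as constant): ∫M dx = -2x^3 + x^2 + h(y).
Differentiate w.r.t. y and set equal to N: the x-dependent terms already match, leaving h'(y) = -2. Integrate: h(y) = -2y.
So F(x,y) = -2x^3 - 2y + x^2.
General solution: -2x^3 - 2y + x^2 = C.


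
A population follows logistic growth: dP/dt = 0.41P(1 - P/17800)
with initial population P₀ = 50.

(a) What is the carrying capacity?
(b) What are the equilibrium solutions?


Logistic ODE dP/dt = 0.41P(1 - P/17800) has equilibria where dP/dt = 0, i.e. P = 0 or P = 17800.
The coefficient (1 - P/K) = 0 when P = K, identifying K = 17800 as the carrying capacity.
(a) K = 17800; (b) equilibria P = 0 and P = 17800.


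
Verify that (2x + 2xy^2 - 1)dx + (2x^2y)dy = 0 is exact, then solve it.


Check exactness: ∂M/∂y = 4xy and ∂N/∂x = 4xy; equal, so the equation is exact.
Integrate M with respect to x (treating y as constant): ∫M dx = x^2 + x^2y^2 - x + h(y).
Differentiate w.r.t. y and set equal to N: all terms match, so h'(y) = 0 and h is a constant absorbed into C.
General solution: x^2 + x^2y^2 - x = C.


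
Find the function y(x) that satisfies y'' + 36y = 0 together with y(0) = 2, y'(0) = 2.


Characteristic roots of r² + 36 = 0 are ±6i, so y = C₁cos(6x) + C₂sin(6x).
Apply y(0) = 2: C₁ = 2. Differentiate and apply y'(0) = 2: 6·C₂ = 2, so C₂ = 1/3.
Particular solution: y = 2cos(6x) + (1/3)sin(6x).


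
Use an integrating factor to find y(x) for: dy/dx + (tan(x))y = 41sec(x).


P(x) = tan(x) ⇒ μ = e^(∫tan(x)dx) = sec(x).
(sec(x) y)' = 41sec²(x) ⇒ sec(x) y = 41tan(x) + C.
Multiply by cos(x): y = 41sin(x) + C·cos(x).


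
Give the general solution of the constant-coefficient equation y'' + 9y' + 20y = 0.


Characteristic equation: r² + 9r + 20 = 0.
Factor: (r + 5)(r + 4) = 0 ⇒ r = -5, -4 (distinct real).
General solution: y = C₁e^(-5x) + C₂e^(-4x).


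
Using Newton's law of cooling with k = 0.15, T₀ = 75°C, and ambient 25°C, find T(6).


Newton's law: dT/dt = -k(T - T_a) has solution T(t) = T_a + (T₀ - T_a)e^(-kt).
Plug in T_a = 25, T₀ = 75, k = 0.15, t = 6: T(6) = 25 + (50)e^(-0.90) ≈ 45.3°C.


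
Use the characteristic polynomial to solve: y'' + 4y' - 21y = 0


Characteristic equation: r² + 4r - 21 = 0.
Factor: (r - 3)(r + 7) = 0 ⇒ r = 3, -7 (distinct real).
General solution: y = C₁e^(3x) + C₂e^(-7x).


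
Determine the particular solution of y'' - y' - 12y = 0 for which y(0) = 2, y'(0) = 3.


Characteristic roots of r² - r - 12 = 0 are 4, -3.
General solution y = c₁ e^(4x) + c₂ e^(-3x).
Apply y(0) = 2: c₁ + c₂ = 2. Apply y'(0) = 3: 4 c₁ - 3 c₂ = 3.
Solve: c₁ = 9/7, c₂ = 5/7.
Particular solution: y = (9/7)e^(4x) + (5/7)e^(-3x).


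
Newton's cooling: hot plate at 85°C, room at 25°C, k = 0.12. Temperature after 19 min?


Newton's law: dT/dt = -k(T - T_a) has solution T(t) = T_a + (T₀ - T_a)e^(-kt).
Plug in T_a = 25, T₀ = 85, k = 0.12, t = 19: T(19) = 25 + (60)e^(-2.28) ≈ 31.1°C.


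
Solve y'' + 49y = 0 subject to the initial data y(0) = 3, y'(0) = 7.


Characteristic roots of r² + 49 = 0 are ±7i, so y = C₁cos(7x) + C₂sin(7x).
Apply y(0) = 3: C₁ = 3. Differentiate and apply y'(0) = 7: 7·C₂ = 7, so C₂ = 1.
Particular solution: y = 3cos(7x) + sin(7x).


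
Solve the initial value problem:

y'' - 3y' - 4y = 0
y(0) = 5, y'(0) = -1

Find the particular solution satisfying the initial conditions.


Characteristic roots of r² - 3r - 4 = 0 are -1, 4.
General solution y = c₁ e^(-x) + c₂ e^(4x).
Apply y(0) = 5: c₁ + c₂ = 5. Apply y'(0) = -1: -1 c₁ + 4 c₂ = -1.
Solve: c₁ = 21/5, c₂ = 4/5.
Particular solution: y = (21/5)e^(-x) + (4/5)e^(4x).


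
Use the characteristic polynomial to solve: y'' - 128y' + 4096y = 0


Characteristic equation: r² - 128r + 4096 = 0, i.e. (r - 64)² = 0.
Repeated root r = 64; include an x factor for the second linearly independent solution.
General solution: y = (C₁ + C₂x)e^(64x).


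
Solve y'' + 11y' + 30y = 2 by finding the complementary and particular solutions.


Characteristic roots of r² + 11r + 30 = 0 are -6, -5.
y_h = C₁e^(-6x) + C₂e^(-5x).
Constant forcing; try y_p = A. Then 30A = 2 ⇒ A = 1/15.
General solution: y = C₁e^(-6x) + C₂e^(-5x) + 1/15.


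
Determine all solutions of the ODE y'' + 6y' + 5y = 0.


Characteristic equation: r² + 6r + 5 = 0.
Factor: (r + 1)(r + 5) = 0 ⇒ r = -1, -5 (distinct real).
General solution: y = C₁e^(-x) + C₂e^(-5x).


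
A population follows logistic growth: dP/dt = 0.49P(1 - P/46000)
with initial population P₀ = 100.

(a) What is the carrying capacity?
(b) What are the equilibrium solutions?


Logistic ODE dP/dt = 0.49P(1 - P/46000) has equilibria where dP/dt = 0, i.e. P = 0 or P = 46000.
The coefficient (1 - P/K) = 0 when P = K, identifying K = 46000 as the carrying capacity.
(a) K = 46000; (b) equilibria P = 0 and P = 46000.


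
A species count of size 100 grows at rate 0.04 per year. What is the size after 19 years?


The ODE dP/dt = 0.04P has solution P(t) = P(0)e^(0.04t).
Substitute P(0) = 100 and t = 19: P(19) = 100 e^(0.76) ≈ 214.


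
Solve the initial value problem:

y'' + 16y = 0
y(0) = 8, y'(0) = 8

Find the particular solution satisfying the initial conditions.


Characteristic roots of r² + 16 = 0 are ±4i, so y = C₁cos(4x) + C₂sin(4x).
Apply y(0) = 8: C₁ = 8. Differentiate and apply y'(0) = 8: 4·C₂ = 8, so C₂ = 2.
Particular solution: y = 8cos(4x) + 2sin(4x).


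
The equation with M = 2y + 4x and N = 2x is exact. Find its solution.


Check exactness: ∂M/∂y = 2 and ∂N/∂x = 2; equal, so the equation is exact.
Integrate M with respect to x (treating y as constant): ∫M dx = 2xy + 2x^2 + h(y).
Differentiate w.r.t. y and set equal to N: all terms match, so h'(y) = 0 and h is a constant absorbed into C.
General solution: 2xy + 2x^2 = C.


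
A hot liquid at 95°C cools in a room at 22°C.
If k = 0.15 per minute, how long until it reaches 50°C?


From T(t) = T_a + (T₀ - T_a)e^(-kt), set T(t) = 50:
(50 - 22) / (95 - 22) = e^(-0.15t), so t = -ln(0.384)/0.15 ≈ 6.4 minutes.


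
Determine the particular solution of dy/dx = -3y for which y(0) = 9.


General solution of y' = -3y is y = Ce^(-3x).
Apply y(0) = 9: C = 9.
Particular solution: y = 9e^(-3x).


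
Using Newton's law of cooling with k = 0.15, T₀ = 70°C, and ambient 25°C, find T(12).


Newton's law: dT/dt = -k(T - T_a) has solution T(t) = T_a + (T₀ - T_a)e^(-kt).
Plug in T_a = 25, T₀ = 70, k = 0.15, t = 12: T(12) = 25 + (45)e^(-1.80) ≈ 32.4°C.


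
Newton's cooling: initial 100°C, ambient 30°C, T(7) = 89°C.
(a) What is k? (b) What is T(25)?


Newton's law: T(t) = T_a + (T₀ - T_a)e^(-kt).
(a) Use T(7) = 89: (89 - 30)/(100 - 30) = e^(-k·7), so k = -ln(0.843)/7 ≈ 0.0244.
(b) Apply k to t = 25: T(25) = 30 + (70)e^(-0.611) ≈ 68.0°C.


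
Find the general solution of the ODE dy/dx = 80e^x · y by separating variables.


Separate variables: dy/y = 80e^x dx.
Integrate: ln|y| = 80e^x + C₀.
Exponentiate: y = Ce^(80e^x).


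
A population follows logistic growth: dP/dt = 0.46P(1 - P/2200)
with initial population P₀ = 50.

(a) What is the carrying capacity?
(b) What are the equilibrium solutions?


Logistic ODE dP/dt = 0.46P(1 - P/2200) has equilibria where dP/dt = 0, i.e. P = 0 or P = 2200.
The coefficient (1 - P/K) = 0 when P = K, identifying K = 2200 as the carrying capacity.
(a) K = 2200; (b) equilibria P = 0 and P = 2200.


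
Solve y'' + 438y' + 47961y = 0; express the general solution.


Characteristic equation: r² + 438r + 47961 = 0, i.e. (r + 219)² = 0.
Repeated root r = -219; include an x factor for the second linearly independent solution.
General solution: y = (C₁ + C₂x)e^(-219x).


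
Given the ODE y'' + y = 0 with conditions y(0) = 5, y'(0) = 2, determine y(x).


Characteristic roots of r² + 1 = 0 are ±1i, so y = C₁cos(x) + C₂sin(x).
Apply y(0) = 5: C₁ = 5. Differentiate and apply y'(0) = 2: 1·C₂ = 2, so C₂ = 2.
Particular solution: y = 5cos(x) + 2sin(x).


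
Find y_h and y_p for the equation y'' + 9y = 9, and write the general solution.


Homogeneous part: r² + 9 = 0 ⇒ r = ±3i, so y_h = C₁cos(3x) + C₂sin(3x).
Try constant y_p = A; plug in: 9A = 9 ⇒ A = 1.
General solution: y = C₁cos(3x) + C₂sin(3x) + 1.


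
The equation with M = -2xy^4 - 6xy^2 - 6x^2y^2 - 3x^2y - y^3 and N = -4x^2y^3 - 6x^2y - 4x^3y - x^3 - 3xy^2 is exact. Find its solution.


Check exactness: ∂M/∂y = -8xy^3 - 12xy - 12x^2y - 3x^2 - 3y^2 and ∂N/∂x = -8xy^3 - 12xy - 12x^2y - 3x^2 - 3y^2; equal, so the equation is exact.
Integrate M with respect to x (treating y as constant): ∫M dx = -x^2y^4 - 3x^2y^2 - 2x^3y^2 - x^3y - xy^3 + h(y).
Differentiate w.r.t. y and set equal to N: all terms match, so h'(y) = 0 and h is a constant absorbed into C.
General solution: -x^2y^4 - 3x^2y^2 - 2x^3y^2 - x^3y - xy^3 = C.


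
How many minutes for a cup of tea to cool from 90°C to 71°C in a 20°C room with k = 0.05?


From T(t) = T_a + (T₀ - T_a)e^(-kt), set T(t) = 71:
(71 - 20) / (90 - 20) = e^(-0.05t), so t = -ln(0.729)/0.05 ≈ 6.3 minutes.


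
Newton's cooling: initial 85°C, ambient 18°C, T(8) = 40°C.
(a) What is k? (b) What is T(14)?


Newton's law: T(t) = T_a + (T₀ - T_a)e^(-kt).
(a) Use T(8) = 40: (40 - 18)/(85 - 18) = e^(-k·8), so k = -ln(0.328)/8 ≈ 0.1392.
(b) Apply k to t = 14: T(14) = 18 + (67)e^(-1.949) ≈ 27.5°C.


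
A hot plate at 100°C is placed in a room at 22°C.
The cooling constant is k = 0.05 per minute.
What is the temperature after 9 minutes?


Newton's law: dT/dt = -k(T - T_a) has solution T(t) = T_a + (T₀ - T_a)e^(-kt).
Plug in T_a = 22, T₀ = 100, k = 0.05, t = 9: T(9) = 22 + (78)e^(-0.45) ≈ 71.7°C.


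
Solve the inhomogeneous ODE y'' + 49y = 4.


Homogeneous part: r² + 49 = 0 ⇒ r = ±7i, so y_h = C₁cos(7x) + C₂sin(7x).
Try constant y_p = A; plug in: 49A = 4 ⇒ A = 4/49.
General solution: y = C₁cos(7x) + C₂sin(7x) + 4/49.


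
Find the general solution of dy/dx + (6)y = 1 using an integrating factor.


P(x) = 6, Q(x) = 1; integrating factor μ = e^(6x).
(μ y)' = e^(6x) ⇒ μ y = (1/6)e^(6x) + C.
Divide by μ: y = 1/6 + Ce^(-6x).


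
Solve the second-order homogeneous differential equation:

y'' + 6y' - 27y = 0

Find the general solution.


Characteristic equation: r² + 6r - 27 = 0.
Factor: (r + 9)(r - 3) = 0 ⇒ r = -9, 3 (distinct real).
General solution: y = C₁e^(-9x) + C₂e^(3x).


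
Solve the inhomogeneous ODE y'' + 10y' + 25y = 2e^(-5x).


Characteristic polynomial (r + 5)² = 0; repeated root r = -5.
y_h = (C₁ + C₂x)e^(-5x). Forcing matches the repeated root (resonance), so try y_p = Ax² e^(-5x).
Substitute and solve for A: 2A = 2, so A = 1.
General solution: y = (C₁ + C₂x + x²)e^(-5x).


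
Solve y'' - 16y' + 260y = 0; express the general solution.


Characteristic equation: r² - 16r + 260 = 0.
Discriminant is negative; roots r = 8 ± 14i (complex conjugate pair).
General solution uses e^(α x)(C₁ cos(β x) + C₂ sin(β x)): y = e^(8x)(C₁cos(14x) + C₂sin(14x)).


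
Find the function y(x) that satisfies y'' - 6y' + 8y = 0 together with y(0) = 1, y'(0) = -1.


Characteristic roots of r² - 6r + 8 = 0 are 2, 4.
General solution y = c₁ e^(2x) + c₂ e^(4x).
Apply y(0) = 1: c₁ + c₂ = 1. Apply y'(0) = -1: 2 c₁ + 4 c₂ = -1.
Solve: c₁ = 5/2, c₂ = -3/2.
Particular solution: y = (5/2)e^(2x) - (3/2)e^(4x).


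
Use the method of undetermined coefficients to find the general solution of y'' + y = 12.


Homogeneous part: r² + 1 = 0 ⇒ r = ±1i, so y_h = C₁cos(x) + C₂sin(x).
Try constant y_p = A; plug in: 1A = 12 ⇒ A = 12.
General solution: y = C₁cos(x) + C₂sin(x) + 12.


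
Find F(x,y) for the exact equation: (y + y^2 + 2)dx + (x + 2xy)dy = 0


Check exactness: ∂M/∂y = 1 + 2y and ∂N/∂x = 1 + 2y; equal, so the equation is exact.
Integrate M with respect to x (treating y as constant): ∫M dx = xy + xy^2 + 2x + h(y).
Differentiate w.r.t. y and set equal to N: all terms match, so h'(y) = 0 and h is a constant absorbed into C.
General solution: xy + xy^2 + 2x = C.


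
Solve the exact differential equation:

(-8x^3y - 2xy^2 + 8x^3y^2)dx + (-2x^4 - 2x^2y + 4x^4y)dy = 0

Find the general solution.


Check exactness: ∂M/∂y = -8x^3 - 4xy + 16x^3y and ∂N/∂x = -8x^3 - 4xy + 16x^3y; equal, so the equation is exact.
Integrate M with respect to x (treating y as constant): ∫M dx = -2x^4y - x^2y^2 + 2x^4y^2 + h(y).
Differentiate w.r.t. y and set equal to N: all terms match, so h'(y) = 0 and h is a constant absorbed into C.
General solution: -2x^4y - x^2y^2 + 2x^4y^2 = C.


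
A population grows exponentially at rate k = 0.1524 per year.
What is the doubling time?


Exponential growth: P(t) = P₀ e^(0.1524t). Set P(t)/P₀ = 2: e^(0.1524t) = 2.
Solve: t = ln(2)/0.1524 ≈ 4.55 years.


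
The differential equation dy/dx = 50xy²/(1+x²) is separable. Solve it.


Separate: dy/y² = 50x/(1+x²) dx.
Integrate LHS: ∫ dy/y² = -1/y.
Integrate RHS via u = 1+x²: 25ln(1+x²) + C.
Result: -1/y = 25ln(1+x²) + C.


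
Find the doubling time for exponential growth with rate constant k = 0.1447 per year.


Exponential growth: P(t) = P₀ e^(0.1447t). Set P(t)/P₀ = 2: e^(0.1447t) = 2.
Solve: t = ln(2)/0.1447 ≈ 4.79 years.


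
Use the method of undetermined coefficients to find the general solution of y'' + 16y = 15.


Homogeneous part: r² + 16 = 0 ⇒ r = ±4i, so y_h = C₁cos(4x) + C₂sin(4x).
Try constant y_p = A; plug in: 16A = 15 ⇒ A = 15/16.
General solution: y = C₁cos(4x) + C₂sin(4x) + 15/16.


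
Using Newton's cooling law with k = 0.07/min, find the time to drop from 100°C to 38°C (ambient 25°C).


From T(t) = T_a + (T₀ - T_a)e^(-kt), set T(t) = 38:
(38 - 25) / (100 - 25) = e^(-0.07t), so t = -ln(0.173)/0.07 ≈ 25.0 minutes.


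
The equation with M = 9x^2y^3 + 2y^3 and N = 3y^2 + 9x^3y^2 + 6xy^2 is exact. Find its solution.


Check exactness: ∂M/∂y = 27x^2y^2 + 6y^2 and ∂N/∂x = 27x^2y^2 + 6y^2; equal, so the equation is exact.
Integrate M with respect to x (treating y as constant): ∫M dx = 3x^3y^3 + 2xy^3 + h(y).
Differentiate w.r.t. y and set equal to N: the x-dependent terms already match, leaving h'(y) = 3y^2. Integrate: h(y) = y^3.
So F(x,y) = y^3 + 3x^3y^3 + 2xy^3.
General solution: y^3 + 3x^3y^3 + 2xy^3 = C.


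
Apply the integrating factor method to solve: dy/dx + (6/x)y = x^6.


P(x) = 6/x ⇒ μ = x^6.
(x^6 y)' = x^6·x^6 = x^12.
Integrate: x^6 y = x^13/(13) + C.
Solve for y: y = (1/13)x^7 + C/x^6.


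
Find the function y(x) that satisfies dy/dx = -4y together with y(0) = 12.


General solution of y' = -4y is y = Ce^(-4x).
Apply y(0) = 12: C = 12.
Particular solution: y = 12e^(-4x).


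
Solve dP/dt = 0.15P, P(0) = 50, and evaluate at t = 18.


The ODE dP/dt = 0.15P has solution P(t) = P(0)e^(0.15t).
Substitute P(0) = 50 and t = 18: P(18) = 50 e^(2.70) ≈ 744.


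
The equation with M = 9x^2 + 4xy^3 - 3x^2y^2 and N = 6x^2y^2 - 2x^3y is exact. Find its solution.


Check exactness: ∂M/∂y = 12xy^2 - 6x^2y and ∂N/∂x = 12xy^2 - 6x^2y; equal, so the equation is exact.
Integrate M with respect to x (treating y as constant): ∫M dx = 3x^3 + 2x^2y^3 - x^3y^2 + h(y).
Differentiate w.r.t. y and set equal to N: all terms match, so h'(y) = 0 and h is a constant absorbed into C.
General solution: 3x^3 + 2x^2y^3 - x^3y^2 = C.


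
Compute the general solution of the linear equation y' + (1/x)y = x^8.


P(x) = 1/x ⇒ μ = x^1.
(x^1 y)' = x^9 ⇒ x^1 y = x^10/(10) + C.
Solve for y: y = (1/10)x^9 + C/x^1.


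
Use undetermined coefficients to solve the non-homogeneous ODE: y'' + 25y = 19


Homogeneous part: r² + 25 = 0 ⇒ r = ±5i, so y_h = C₁cos(5x) + C₂sin(5x).
Try constant y_p = A; plug in: 25A = 19 ⇒ A = 19/25.
General solution: y = C₁cos(5x) + C₂sin(5x) + 19/25.


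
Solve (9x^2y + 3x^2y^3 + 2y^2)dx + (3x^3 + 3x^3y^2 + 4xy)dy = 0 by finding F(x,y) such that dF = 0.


Check exactness: ∂M/∂y = 9x^2 + 9x^2y^2 + 4y and ∂N/∂x = 9x^2 + 9x^2y^2 + 4y; equal, so the equation is exact.
Integrate M with respect to x (treating y as constant): ∫M dx = 3x^3y + x^3y^3 + 2xy^2 + h(y).
Differentiate w.r.t. y and set equal to N: all terms match, so h'(y) = 0 and h is a constant absorbed into C.
General solution: 3x^3y + x^3y^3 + 2xy^2 = C.


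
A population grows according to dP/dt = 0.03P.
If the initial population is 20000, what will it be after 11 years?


The ODE dP/dt = 0.03P has solution P(t) = P(0)e^(0.03t).
Substitute P(0) = 20000 and t = 11: P(11) = 20000 e^(0.33) ≈ 27819.


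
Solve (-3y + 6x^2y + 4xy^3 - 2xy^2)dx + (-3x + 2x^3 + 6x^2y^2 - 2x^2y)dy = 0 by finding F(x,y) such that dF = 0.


Check exactness: ∂M/∂y = -3 + 6x^2 + 12xy^2 - 4xy and ∂N/∂x = -3 + 6x^2 + 12xy^2 - 4xy; equal, so the equation is exact.
Integrate M with respect to x (treating y as constant): ∫M dx = -3xy + 2x^3y + 2x^2y^3 - x^2y^2 + h(y).
Differentiate w.r.t. y and set equal to N: all terms match, so h'(y) = 0 and h is a constant absorbed into C.
General solution: -3xy + 2x^3y + 2x^2y^3 - x^2y^2 = C.


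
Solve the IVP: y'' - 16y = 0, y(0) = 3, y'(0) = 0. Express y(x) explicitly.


Characteristic roots of r² - 16 = 0 are -4, 4.
General solution y = c₁ e^(-4x) + c₂ e^(4x).
Apply y(0) = 3: c₁ + c₂ = 3. Apply y'(0) = 0: -4 c₁ + 4 c₂ = 0.
Solve: c₁ = 3/2, c₂ = 3/2.
Particular solution: y = (3/2)e^(-4x) + (3/2)e^(4x).


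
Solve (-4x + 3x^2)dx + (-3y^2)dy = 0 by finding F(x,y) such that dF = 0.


Check exactness: ∂M/∂y = 0 and ∂N/∂x = 0; equal, so the equation is exact.
Integrate M with respect to x (treating y as constant): ∫M dx = -2x^2 + x^3 + h(y).
Differentiate w.r.t. y and set equal to N: the x-dependent terms already match, leaving h'(y) = -3y^2. Integrate: h(y) = -y^3.
So F(x,y) = -2x^2 + x^3 - y^3.
General solution: -2x^2 + x^3 - y^3 = C.


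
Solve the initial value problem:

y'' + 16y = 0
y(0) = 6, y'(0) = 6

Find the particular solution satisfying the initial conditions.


Characteristic roots of r² + 16 = 0 are ±4i, so y = C₁cos(4x) + C₂sin(4x).
Apply y(0) = 6: C₁ = 6. Differentiate and apply y'(0) = 6: 4·C₂ = 6, so C₂ = 3/2.
Particular solution: y = 6cos(4x) + (3/2)sin(4x).


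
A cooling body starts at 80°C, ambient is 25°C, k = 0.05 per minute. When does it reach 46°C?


From T(t) = T_a + (T₀ - T_a)e^(-kt), set T(t) = 46:
(46 - 25) / (80 - 25) = e^(-0.05t), so t = -ln(0.382)/0.05 ≈ 19.3 minutes.


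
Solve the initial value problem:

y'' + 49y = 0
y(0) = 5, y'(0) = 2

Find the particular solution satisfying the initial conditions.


Characteristic roots of r² + 49 = 0 are ±7i, so y = C₁cos(7x) + C₂sin(7x).
Apply y(0) = 5: C₁ = 5. Differentiate and apply y'(0) = 2: 7·C₂ = 2, so C₂ = 2/7.
Particular solution: y = 5cos(7x) + (2/7)sin(7x).


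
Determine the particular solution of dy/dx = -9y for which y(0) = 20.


General solution of y' = -9y is y = Ce^(-9x).
Apply y(0) = 20: C = 20.
Particular solution: y = 20e^(-9x).


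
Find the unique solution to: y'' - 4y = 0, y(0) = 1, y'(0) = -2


Characteristic roots of r² - 4 = 0 are -2, 2.
General solution y = c₁ e^(-2x) + c₂ e^(2x).
Apply y(0) = 1: c₁ + c₂ = 1. Apply y'(0) = -2: -2 c₁ + 2 c₂ = -2.
Solve: c₁ = 1, c₂ = 0.
Particular solution: y = e^(-2x) + 0e^(2x).


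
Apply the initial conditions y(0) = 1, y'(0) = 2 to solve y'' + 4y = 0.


Characteristic roots of r² + 4 = 0 are ±2i, so y = C₁cos(2x) + C₂sin(2x).
Apply y(0) = 1: C₁ = 1. Differentiate and apply y'(0) = 2: 2·C₂ = 2, so C₂ = 1.
Particular solution: y = cos(2x) + sin(2x).


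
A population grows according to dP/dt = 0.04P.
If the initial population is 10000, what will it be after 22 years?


The ODE dP/dt = 0.04P has solution P(t) = P(0)e^(0.04t).
Substitute P(0) = 10000 and t = 22: P(22) = 10000 e^(0.88) ≈ 24109.


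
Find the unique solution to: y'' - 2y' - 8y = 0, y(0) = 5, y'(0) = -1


Characteristic roots of r² - 2r - 8 = 0 are -2, 4.
General solution y = c₁ e^(-2x) + c₂ e^(4x).
Apply y(0) = 5: c₁ + c₂ = 5. Apply y'(0) = -1: -2 c₁ + 4 c₂ = -1.
Solve: c₁ = 7/2, c₂ = 3/2.
Particular solution: y = (7/2)e^(-2x) + (3/2)e^(4x).


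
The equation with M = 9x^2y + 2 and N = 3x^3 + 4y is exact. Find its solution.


Check exactness: ∂M/∂y = 9x^2 and ∂N/∂x = 9x^2; equal, so the equation is exact.
Integrate M with respect to x (treating y as constant): ∫M dx = 3x^3y + 2x + h(y).
Differentiate w.r.t. y and set equal to N: the x-dependent terms already match, leaving h'(y) = 4y. Integrate: h(y) = 2y^2.
So F(x,y) = 3x^3y + 2y^2 + 2x.
General solution: 3x^3y + 2y^2 + 2x = C.


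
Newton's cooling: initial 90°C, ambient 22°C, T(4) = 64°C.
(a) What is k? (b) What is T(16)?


Newton's law: T(t) = T_a + (T₀ - T_a)e^(-kt).
(a) Use T(4) = 64: (64 - 22)/(90 - 22) = e^(-k·4), so k = -ln(0.618)/4 ≈ 0.1205.
(b) Apply k to t = 16: T(16) = 22 + (68)e^(-1.927) ≈ 31.9°C.


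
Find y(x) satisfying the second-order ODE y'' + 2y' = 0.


Characteristic equation: r² + 2r = 0.
Factor: (r - 0)(r + 2) = 0 ⇒ r = 0, -2 (distinct real).
General solution: y = C₁ + C₂e^(-2x).


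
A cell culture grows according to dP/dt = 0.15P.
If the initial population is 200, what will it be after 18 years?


The ODE dP/dt = 0.15P has solution P(t) = P(0)e^(0.15t).
Substitute P(0) = 200 and t = 18: P(18) = 200 e^(2.70) ≈ 2976.


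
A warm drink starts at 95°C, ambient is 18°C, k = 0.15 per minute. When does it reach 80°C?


From T(t) = T_a + (T₀ - T_a)e^(-kt), set T(t) = 80:
(80 - 18) / (95 - 18) = e^(-0.15t), so t = -ln(0.805)/0.15 ≈ 1.4 minutes.


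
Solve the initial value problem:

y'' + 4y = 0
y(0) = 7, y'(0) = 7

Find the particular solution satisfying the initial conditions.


Characteristic roots of r² + 4 = 0 are ±2i, so y = C₁cos(2x) + C₂sin(2x).
Apply y(0) = 7: C₁ = 7. Differentiate and apply y'(0) = 7: 2·C₂ = 7, so C₂ = 7/2.
Particular solution: y = 7cos(2x) + (7/2)sin(2x).


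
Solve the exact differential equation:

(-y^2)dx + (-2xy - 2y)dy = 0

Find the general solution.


Check exactness: ∂M/∂y = -2y and ∂N/∂x = -2y; equal, so the equation is exact.
Integrate M with respect to x (treating y as constant): ∫M dx = -xy^2 + h(y).
Differentiate w.r.t. y and set equal to N: the x-dependent terms already match, leaving h'(y) = -2y. Integrate: h(y) = -y^2.
So F(x,y) = -xy^2 - y^2.
General solution: -xy^2 - y^2 = C.


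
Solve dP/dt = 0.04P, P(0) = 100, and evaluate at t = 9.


The ODE dP/dt = 0.04P has solution P(t) = P(0)e^(0.04t).
Substitute P(0) = 100 and t = 9: P(9) = 100 e^(0.36) ≈ 143.


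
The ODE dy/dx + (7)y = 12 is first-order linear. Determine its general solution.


P(x) = 7, Q(x) = 12; integrating factor μ = e^(7x).
(μ y)' = 12e^(7x) ⇒ μ y = (12/7)e^(7x) + C.
Divide by μ: y = 12/7 + Ce^(-7x).


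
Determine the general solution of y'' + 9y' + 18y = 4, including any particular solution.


Characteristic roots of r² + 9r + 18 = 0 are -6, -3.
y_h = C₁e^(-6x) + C₂e^(-3x).
Constant forcing; try y_p = A. Then 18A = 4 ⇒ A = 2/9.
General solution: y = C₁e^(-6x) + C₂e^(-3x) + 2/9.


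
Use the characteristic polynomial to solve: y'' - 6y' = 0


Characteristic equation: r² - 6r = 0.
Factor: (r - 0)(r - 6) = 0 ⇒ r = 0, 6 (distinct real).
General solution: y = C₁ + C₂e^(6x).


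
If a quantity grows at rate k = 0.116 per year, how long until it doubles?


Exponential growth: P(t) = P₀ e^(0.116t). Set P(t)/P₀ = 2: e^(0.116t) = 2.
Solve: t = ln(2)/0.116 ≈ 5.98 years.


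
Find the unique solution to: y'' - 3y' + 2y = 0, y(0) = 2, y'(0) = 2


Characteristic roots of r² - 3r + 2 = 0 are 2, 1.
General solution y = c₁ e^(2x) + c₂ e^(x).
Apply y(0) = 2: c₁ + c₂ = 2. Apply y'(0) = 2: 2 c₁ + 1 c₂ = 2.
Solve: c₁ = 0, c₂ = 2.
Particular solution: y = 0e^(2x) + 2e^(x).


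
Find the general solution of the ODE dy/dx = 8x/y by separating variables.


Separate variables: y dy = 8x dx.
Integrate both sides: y²/2 = 4x^2 + C₀.
Multiply by 2: y² = 8x^2 + C.


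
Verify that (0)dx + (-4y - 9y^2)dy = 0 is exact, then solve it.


Check exactness: ∂M/∂y = 0 and ∂N/∂x = 0; equal, so the equation is exact.
Integrate M with respect to x (treating y as constant): ∫M dx = 0 + h(y).
Differentiate w.r.t. y and set equal to N: the x-dependent terms already match, leaving h'(y) = -4y - 9y^2. Integrate: h(y) = -2y^2 - 3y^3.
So F(x,y) = -2y^2 - 3y^3.
General solution: -2y^2 - 3y^3 = C.


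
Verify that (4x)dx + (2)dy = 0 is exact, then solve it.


Check exactness: ∂M/∂y = 0 and ∂N/∂x = 0; equal, so the equation is exact.
Integrate M with respect to x (treating y as constant): ∫M dx = 2x^2 + h(y).
Differentiate w.r.t. y and set equal to N: the x-dependent terms already match, leaving h'(y) = 2. Integrate: h(y) = 2y.
So F(x,y) = 2x^2 + 2y.
General solution: 2x^2 + 2y = C.


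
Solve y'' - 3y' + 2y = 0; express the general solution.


Characteristic equation: r² - 3r + 2 = 0.
Factor: (r - 2)(r - 1) = 0 ⇒ r = 2, 1 (distinct real).
General solution: y = C₁e^(2x) + C₂e^(x).


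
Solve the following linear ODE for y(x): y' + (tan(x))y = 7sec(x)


P(x) = tan(x) ⇒ μ = e^(∫tan(x)dx) = sec(x).
(sec(x) y)' = 7sec²(x) ⇒ sec(x) y = 7tan(x) + C.
Multiply by cos(x): y = 7sin(x) + C·cos(x).


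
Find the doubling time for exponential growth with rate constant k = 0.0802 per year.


Exponential growth: P(t) = P₀ e^(0.0802t). Set P(t)/P₀ = 2: e^(0.0802t) = 2.
Solve: t = ln(2)/0.0802 ≈ 8.64 years.


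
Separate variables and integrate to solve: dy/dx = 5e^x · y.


Separate variables: dy/y = 5e^x dx.
Integrate: ln|y| = 5e^x + C₀.
Exponentiate: y = Ce^(5e^x).


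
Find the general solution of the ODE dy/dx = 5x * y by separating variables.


Separate variables: dy/y = 5x dx.
Integrate: ln|y| = (5/2)x^2 + C₀.
Exponentiate: y = Ce^((5/2)x^2).


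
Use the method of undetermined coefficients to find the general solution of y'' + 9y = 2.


Homogeneous part: r² + 9 = 0 ⇒ r = ±3i, so y_h = C₁cos(3x) + C₂sin(3x).
Try constant y_p = A; plug in: 9A = 2 ⇒ A = 2/9.
General solution: y = C₁cos(3x) + C₂sin(3x) + 2/9.


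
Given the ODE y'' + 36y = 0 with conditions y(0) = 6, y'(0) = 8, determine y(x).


Characteristic roots of r² + 36 = 0 are ±6i, so y = C₁cos(6x) + C₂sin(6x).
Apply y(0) = 6: C₁ = 6. Differentiate and apply y'(0) = 8: 6·C₂ = 8, so C₂ = 4/3.
Particular solution: y = 6cos(6x) + (4/3)sin(6x).


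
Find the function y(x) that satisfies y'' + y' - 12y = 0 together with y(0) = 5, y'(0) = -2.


Characteristic roots of r² + r - 12 = 0 are -4, 3.
General solution y = c₁ e^(-4x) + c₂ e^(3x).
Apply y(0) = 5: c₁ + c₂ = 5. Apply y'(0) = -2: -4 c₁ + 3 c₂ = -2.
Solve: c₁ = 17/7, c₂ = 18/7.
Particular solution: y = (17/7)e^(-4x) + (18/7)e^(3x).


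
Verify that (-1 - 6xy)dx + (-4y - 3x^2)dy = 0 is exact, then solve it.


Check exactness: ∂M/∂y = -6x and ∂N/∂x = -6x; equal, so the equation is exact.
Integrate M with respect to x (treating y as constant): ∫M dx = -x - 3x^2y + h(y).
Differentiate w.r.t. y and set equal to N: the x-dependent terms already match, leaving h'(y) = -4y. Integrate: h(y) = -2y^2.
So F(x,y) = -x - 2y^2 - 3x^2y.
General solution: -x - 2y^2 - 3x^2y = C.


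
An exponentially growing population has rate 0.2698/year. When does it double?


Exponential growth: P(t) = P₀ e^(0.2698t). Set P(t)/P₀ = 2: e^(0.2698t) = 2.
Solve: t = ln(2)/0.2698 ≈ 2.57 years.


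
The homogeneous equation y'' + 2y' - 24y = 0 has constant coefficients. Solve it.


Characteristic equation: r² + 2r - 24 = 0.
Factor: (r - 4)(r + 6) = 0 ⇒ r = 4, -6 (distinct real).
General solution: y = C₁e^(4x) + C₂e^(-6x).


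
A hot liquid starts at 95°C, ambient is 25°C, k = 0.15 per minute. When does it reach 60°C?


From T(t) = T_a + (T₀ - T_a)e^(-kt), set T(t) = 60:
(60 - 25) / (95 - 25) = e^(-0.15t), so t = -ln(0.500)/0.15 ≈ 4.6 minutes.


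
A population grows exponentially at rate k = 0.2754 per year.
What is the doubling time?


Exponential growth: P(t) = P₀ e^(0.2754t). Set P(t)/P₀ = 2: e^(0.2754t) = 2.
Solve: t = ln(2)/0.2754 ≈ 2.52 years.


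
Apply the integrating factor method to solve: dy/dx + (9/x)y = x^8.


P(x) = 9/x ⇒ μ = x^9.
(x^9 y)' = x^17 ⇒ x^9 y = x^18/(18) + C.
Solve for y: y = (1/18)x^9 + C/x^9.


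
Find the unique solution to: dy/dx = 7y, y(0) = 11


General solution of y' = 7y is y = Ce^(7x).
Apply y(0) = 11: C = 11.
Particular solution: y = 11e^(7x).


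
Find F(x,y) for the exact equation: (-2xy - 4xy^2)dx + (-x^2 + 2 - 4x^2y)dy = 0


Check exactness: ∂M/∂y = -2x - 8xy and ∂N/∂x = -2x - 8xy; equal, so the equation is exact.
Integrate M with respect to x (treating y as constant): ∫M dx = -x^2y - 2x^2y^2 + h(y).
Differentiate w.r.t. y and set equal to N: the x-dependent terms already match, leaving h'(y) = 2. Integrate: h(y) = 2y.
So F(x,y) = -x^2y + 2y - 2x^2y^2.
General solution: -x^2y + 2y - 2x^2y^2 = C.


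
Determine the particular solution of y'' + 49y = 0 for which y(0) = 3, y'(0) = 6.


Characteristic roots of r² + 49 = 0 are ±7i, so y = C₁cos(7x) + C₂sin(7x).
Apply y(0) = 3: C₁ = 3. Differentiate and apply y'(0) = 6: 7·C₂ = 6, so C₂ = 6/7.
Particular solution: y = 3cos(7x) + (6/7)sin(7x).


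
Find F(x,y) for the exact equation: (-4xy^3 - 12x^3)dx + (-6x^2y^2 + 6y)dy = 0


Check exactness: ∂M/∂y = -12xy^2 and ∂N/∂x = -12xy^2; equal, so the equation is exact.
Integrate M with respect to x (treating y as constant): ∫M dx = -2x^2y^3 - 3x^4 + h(y).
Differentiate w.r.t. y and set equal to N: the x-dependent terms already match, leaving h'(y) = 6y. Integrate: h(y) = 3y^2.
So F(x,y) = -2x^2y^3 + 3y^2 - 3x^4.
General solution: -2x^2y^3 + 3y^2 - 3x^4 = C.


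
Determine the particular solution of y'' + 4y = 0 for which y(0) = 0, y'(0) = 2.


Characteristic roots of r² + 4 = 0 are ±2i, so y = C₁cos(2x) + C₂sin(2x).
Apply y(0) = 0: C₁ = 0. Differentiate and apply y'(0) = 2: 2·C₂ = 2, so C₂ = 1.
Particular solution: y = sin(2x).


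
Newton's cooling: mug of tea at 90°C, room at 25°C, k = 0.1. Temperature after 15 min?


Newton's law: dT/dt = -k(T - T_a) has solution T(t) = T_a + (T₀ - T_a)e^(-kt).
Plug in T_a = 25, T₀ = 90, k = 0.1, t = 15: T(15) = 25 + (65)e^(-1.50) ≈ 39.5°C.


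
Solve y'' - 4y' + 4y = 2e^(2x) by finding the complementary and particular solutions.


Characteristic polynomial (r - 2)² = 0; repeated root r = 2.
y_h = (C₁ + C₂x)e^(2x). Forcing matches the repeated root (resonance), so try y_p = Ax² e^(2x).
Substitute and solve for A: 2A = 2, so A = 1.
General solution: y = (C₁ + C₂x + x²)e^(2x).


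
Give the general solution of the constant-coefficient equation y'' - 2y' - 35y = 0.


Characteristic equation: r² - 2r - 35 = 0.
Factor: (r - 7)(r + 5) = 0 ⇒ r = 7, -5 (distinct real).
General solution: y = C₁e^(7x) + C₂e^(-5x).


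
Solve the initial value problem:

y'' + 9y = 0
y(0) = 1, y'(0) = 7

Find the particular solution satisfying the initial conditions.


Characteristic roots of r² + 9 = 0 are ±3i, so y = C₁cos(3x) + C₂sin(3x).
Apply y(0) = 1: C₁ = 1. Differentiate and apply y'(0) = 7: 3·C₂ = 7, so C₂ = 7/3.
Particular solution: y = cos(3x) + (7/3)sin(3x).


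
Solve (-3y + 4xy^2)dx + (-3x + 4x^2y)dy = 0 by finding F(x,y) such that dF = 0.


Check exactness: ∂M/∂y = -3 + 8xy and ∂N/∂x = -3 + 8xy; equal, so the equation is exact.
Integrate M with respect to x (treating y as constant): ∫M dx = -3xy + 2x^2y^2 + h(y).
Differentiate w.r.t. y and set equal to N: all terms match, so h'(y) = 0 and h is a constant absorbed into C.
General solution: -3xy + 2x^2y^2 = C.


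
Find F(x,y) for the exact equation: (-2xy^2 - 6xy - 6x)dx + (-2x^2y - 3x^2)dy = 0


Check exactness: ∂M/∂y = -4xy - 6x and ∂N/∂x = -4xy - 6x; equal, so the equation is exact.
Integrate M with respect to x (treating y as constant): ∫M dx = -x^2y^2 - 3x^2y - 3x^2 + h(y).
Differentiate w.r.t. y and set equal to N: all terms match, so h'(y) = 0 and h is a constant absorbed into C.
General solution: -x^2y^2 - 3x^2y - 3x^2 = C.


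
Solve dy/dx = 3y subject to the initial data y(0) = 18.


General solution of y' = 3y is y = Ce^(3x).
Apply y(0) = 18: C = 18.
Particular solution: y = 18e^(3x).


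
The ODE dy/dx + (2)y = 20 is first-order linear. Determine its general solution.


P(x) = 2, Q(x) = 20; integrating factor μ = e^(2x).
(μ y)' = 20e^(2x) ⇒ μ y = 10e^(2x) + C.
Divide by μ: y = 10 + Ce^(-2x).


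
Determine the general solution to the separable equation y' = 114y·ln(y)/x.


Separate: dy/[y ln(y)] = 114 dx/x.
Substitute u = ln(y): du/u = 114 dx/x.
Integrate: ln|ln(y)| = 114ln|x| + C₀, hence ln(y) = C·x^114.


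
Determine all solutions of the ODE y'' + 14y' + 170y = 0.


Characteristic equation: r² + 14r + 170 = 0.
Discriminant is negative; roots r = -7 ± 11i (complex conjugate pair).
General solution uses e^(α x)(C₁ cos(β x) + C₂ sin(β x)): y = e^(-7x)(C₁cos(11x) + C₂sin(11x)).


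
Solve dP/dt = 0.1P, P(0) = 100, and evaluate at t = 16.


The ODE dP/dt = 0.1P has solution P(t) = P(0)e^(0.1t).
Substitute P(0) = 100 and t = 16: P(16) = 100 e^(1.60) ≈ 495.


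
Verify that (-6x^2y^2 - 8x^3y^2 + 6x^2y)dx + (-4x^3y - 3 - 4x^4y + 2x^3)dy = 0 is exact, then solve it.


Check exactness: ∂M/∂y = -12x^2y - 16x^3y + 6x^2 and ∂N/∂x = -12x^2y - 16x^3y + 6x^2; equal, so the equation is exact.
Integrate M with respect to x (treating y as constant): ∫M dx = -2x^3y^2 - 2x^4y^2 + 2x^3y + h(y).
Differentiate w.r.t. y and set equal to N: the x-dependent terms already match, leaving h'(y) = -3. Integrate: h(y) = -3y.
So F(x,y) = -2x^3y^2 - 3y - 2x^4y^2 + 2x^3y.
General solution: -2x^3y^2 - 3y - 2x^4y^2 + 2x^3y = C.


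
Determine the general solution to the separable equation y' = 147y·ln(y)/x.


Separate: dy/[y ln(y)] = 147 dx/x.
Substitute u = ln(y): du/u = 147 dx/x.
Integrate: ln|ln(y)| = 147ln|x| + C₀, hence ln(y) = C·x^147.


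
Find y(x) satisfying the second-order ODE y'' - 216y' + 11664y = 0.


Characteristic equation: r² - 216r + 11664 = 0, i.e. (r - 108)² = 0.
Repeated root r = 108; include an x factor for the second linearly independent solution.
General solution: y = (C₁ + C₂x)e^(108x).


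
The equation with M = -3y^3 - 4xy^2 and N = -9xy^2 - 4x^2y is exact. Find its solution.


Check exactness: ∂M/∂y = -9y^2 - 8xy and ∂N/∂x = -9y^2 - 8xy; equal, so the equation is exact.
Integrate M with respect to x (treating y as constant): ∫M dx = -3xy^3 - 2x^2y^2 + h(y).
Differentiate w.r.t. y and set equal to N: all terms match, so h'(y) = 0 and h is a constant absorbed into C.
General solution: -3xy^3 - 2x^2y^2 = C.


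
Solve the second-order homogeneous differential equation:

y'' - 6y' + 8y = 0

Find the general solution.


Characteristic equation: r² - 6r + 8 = 0.
Factor: (r - 2)(r - 4) = 0 ⇒ r = 2, 4 (distinct real).
General solution: y = C₁e^(2x) + C₂e^(4x).


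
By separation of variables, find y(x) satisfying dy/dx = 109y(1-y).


Separate: dy/[y(1-y)] = 109 dx.
Partial fractions: 1/[y(1-y)] = 1/y + 1/(1-y).
Integrate: ln|y/(1-y)| = 109x + C₀.
Solve for y: y = 1/(1 + Ce^(-109x)).


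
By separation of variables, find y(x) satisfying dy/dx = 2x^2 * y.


Separate variables: dy/y = 2x^2 dx.
Integrate: ln|y| = (2/3)x^3 + C₀.
Exponentiate: y = Ce^((2/3)x^3).


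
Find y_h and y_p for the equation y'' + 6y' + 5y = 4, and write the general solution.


Characteristic roots of r² + 6r + 5 = 0 are -1, -5.
y_h = C₁e^(-x) + C₂e^(-5x).
Constant forcing; try y_p = A. Then 5A = 4 ⇒ A = 4/5.
General solution: y = C₁e^(-x) + C₂e^(-5x) + 4/5.


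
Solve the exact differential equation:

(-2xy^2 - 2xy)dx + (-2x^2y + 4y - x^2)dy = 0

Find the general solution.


Check exactness: ∂M/∂y = -4xy - 2x and ∂N/∂x = -4xy - 2x; equal, so the equation is exact.
Integrate M with respect to x (treating y as constant): ∫M dx = -x^2y^2 - x^2y + h(y).
Differentiate w.r.t. y and set equal to N: the x-dependent terms already match, leaving h'(y) = 4y. Integrate: h(y) = 2y^2.
So F(x,y) = -x^2y^2 + 2y^2 - x^2y.
General solution: -x^2y^2 + 2y^2 - x^2y = C.


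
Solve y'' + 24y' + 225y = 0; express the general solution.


Characteristic equation: r² + 24r + 225 = 0.
Discriminant is negative; roots r = -12 ± 9i (complex conjugate pair).
General solution uses e^(α x)(C₁ cos(β x) + C₂ sin(β x)): y = e^(-12x)(C₁cos(9x) + C₂sin(9x)).
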